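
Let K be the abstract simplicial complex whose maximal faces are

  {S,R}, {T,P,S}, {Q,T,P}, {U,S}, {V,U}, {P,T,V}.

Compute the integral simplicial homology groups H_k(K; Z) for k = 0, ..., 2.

H_0 = Z,  H_1 = Z,  H_2 = 0.

K has 7 vertices, 10 edges, 3 triangles.
rank ∂_0 = 0, rank ∂_1 = 6 ⇒ b_0 = 7 − 0 − 6 = 1; all invariant factors of ∂_1 are 1 so no torsion. So H_0 ≅ Z.
rank ∂_1 = 6, rank ∂_2 = 3 ⇒ b_1 = 10 − 6 − 3 = 1; all invariant factors of ∂_2 are 1 so no torsion. So H_1 ≅ Z.
rank ∂_2 = 3, rank ∂_3 = 0 ⇒ b_2 = 3 − 3 − 0 = 0. So H_2 ≅ 0.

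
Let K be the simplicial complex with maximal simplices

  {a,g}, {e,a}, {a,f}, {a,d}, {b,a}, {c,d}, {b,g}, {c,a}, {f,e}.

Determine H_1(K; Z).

We work with the vertex ordering a < b < c < d < e < f < g. The simplices of K, each written with vertices in increasing order, are:

  0-simplices (7): a, b, c, d, e, f, g
  1-simplices (9): ab, ac, ad, ae, af, ag, bg, cd, ef

giving chain groups C_0 ≅ Z^7, C_1 ≅ Z^9.

The boundary map ∂_1: C_1 → C_0 maps an edge to its endpoints' difference, ∂[p,q] = q − p. For instance
  ∂bg = g − b.
The 7×9 boundary matrix has rank 6 and Smith normal form diag(1,1,1,1,1,1).

From H_k ≅ ker(∂_k) / im(∂_{k+1}) we obtain:

  H_1: rank ker ∂_1 − rank ∂_2 = (9 − 6) − 0 = 3, and there is no ∂_2, so H_1 = Z^3.

H_1 ≅ Z^3.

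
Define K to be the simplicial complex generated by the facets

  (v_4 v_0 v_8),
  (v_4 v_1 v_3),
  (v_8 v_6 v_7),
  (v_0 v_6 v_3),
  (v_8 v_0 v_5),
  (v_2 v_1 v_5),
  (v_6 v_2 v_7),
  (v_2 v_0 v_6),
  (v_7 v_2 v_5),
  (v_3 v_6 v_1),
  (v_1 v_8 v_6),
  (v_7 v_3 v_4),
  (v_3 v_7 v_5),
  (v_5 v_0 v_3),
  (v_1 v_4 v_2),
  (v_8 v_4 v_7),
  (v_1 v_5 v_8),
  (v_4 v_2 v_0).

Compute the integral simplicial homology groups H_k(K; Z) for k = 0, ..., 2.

Fix the vertex order v_0 < v_1 < v_2 < v_3 < v_4 < v_5 < v_6 < v_7 < v_8 and write every simplex with vertices in increasing order. Then dim K = 2 and the simplices of K are:

  0-simplices (9): [v_0], [v_1], [v_2], [v_3], [v_4], [v_5], [v_6], [v_7], [v_8]
  1-simplices (27): (27 of them)
  2-simplices (18): (18 of them)

so the chain groups are C_0 ≅ Z^9, C_1 ≅ Z^27, C_2 ≅ Z^18.

∂_1: C_1 → C_0 maps an edge to its endpoints' difference, ∂[p,q] = q − p.
As a 9×27 matrix over Z this has rank 8, with invariant factors (1,1,1,1,1,1,1,1).

The boundary map ∂_2: C_2 → C_1 sends each 2-simplex [p,q,r] to [q,r] − [p,r] + [p,q]. For instance
  ∂[v_1,v_5,v_8] = [v_5,v_8] − [v_1,v_8] + [v_1,v_5],
  ∂[v_3,v_5,v_7] = [v_5,v_7] − [v_3,v_7] + [v_3,v_5].
The resulting 27×18 matrix has rank 17, and its Smith normal form has invariant factors (1,1,1,1,1,1,1,1,1,1,1,1,1,1,1,1,1).

Now H_k = ker ∂_k / im ∂_{k+1}, so:

  H_0: rank C_0 − rank ∂_1 = 9 − 8 = 1, and the invariant factors of ∂_1 are all 1, so H_0 ≅ Z.
  H_1: rank ker ∂_1 − rank ∂_2 = (27 − 8) − 17 = 2, and the invariant factors of ∂_2 are all 1, so H_1 ≅ Z^2.
  H_2: rank ker ∂_2 − rank ∂_3 = (18 − 17) − 0 = 1, and there is no ∂_3, so H_2 ≅ Z.

H_0 = Z,  H_1 = Z^2,  H_2 = Z.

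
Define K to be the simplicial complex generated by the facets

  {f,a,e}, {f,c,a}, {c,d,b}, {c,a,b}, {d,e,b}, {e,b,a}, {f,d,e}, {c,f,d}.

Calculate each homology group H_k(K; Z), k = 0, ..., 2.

H_0 ≅ Z,  H_1 = 0,  H_2 ≅ Z.

K has 6 vertices, 12 edges, 8 triangles.
rank ∂_0 = 0, rank ∂_1 = 5 ⇒ b_0 = 6 − 0 − 5 = 1; all invariant factors of ∂_1 are 1 so no torsion. So H_0 = Z.
rank ∂_1 = 5, rank ∂_2 = 7 ⇒ b_1 = 12 − 5 − 7 = 0; all invariant factors of ∂_2 are 1 so no torsion. So H_1 = 0.
rank ∂_2 = 7, rank ∂_3 = 0 ⇒ b_2 = 8 − 7 − 0 = 1. So H_2 = Z.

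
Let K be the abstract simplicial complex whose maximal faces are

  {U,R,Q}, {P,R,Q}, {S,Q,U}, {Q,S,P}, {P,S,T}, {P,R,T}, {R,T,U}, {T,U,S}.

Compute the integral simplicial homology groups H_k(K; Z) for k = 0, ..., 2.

We work with the vertex ordering P < Q < R < S < T < U. The simplices of K, each written with vertices in increasing order, are:

  0-simplices (6): P, Q, R, S, T, U
  1-simplices (12): PQ, PR, PS, PT, QR, QS, QU, RT, RU, ST, SU, TU
  2-simplices (8): PQR, PQS, PRT, PST, QRU, QSU, RTU, STU

Hence C_0 ≅ Z^6, C_1 ≅ Z^12, C_2 ≅ Z^8.

∂_1: C_1 → C_0 is given by ∂[p,q] = [q] − [p]. For instance
  ∂QS = S − Q.
This gives a 6×12 integer matrix of rank 5; reducing to Smith normal form yields diagonal entries (1,1,1,1,1).

∂_2: C_2 → C_1 acts by ∂[p,q,r] = [q,r] − [p,r] + [p,q]. For instance
  ∂PRT = RT − PT + PR,
  ∂QSU = SU − QU + QS.
This gives a 12×8 integer matrix of rank 7; reducing to Smith normal form yields diagonal entries (1,1,1,1,1,1,1).

Now H_k = ker ∂_k / im ∂_{k+1}, so:

  H_0: rank C_0 − rank ∂_1 = 6 − 5 = 1, and the invariant factors of ∂_1 are all 1, so H_0 ≅ Z.
  H_1: rank ker ∂_1 − rank ∂_2 = (12 − 5) − 7 = 0, and the invariant factors of ∂_2 are all 1, so H_1 ≅ 0.
  H_2: rank ker ∂_2 − rank ∂_3 = (8 − 7) − 0 = 1, and there is no ∂_3, so H_2 ≅ Z.

(K is a triangulation of the 2-sphere S^2.)

H_0 ≅ Z,  H_1 = 0,  H_2 ≅ Z.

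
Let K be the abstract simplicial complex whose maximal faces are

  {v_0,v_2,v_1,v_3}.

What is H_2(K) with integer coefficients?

Order the vertices as v_0 < v_1 < v_2 < v_3. Listing each simplex with vertices in this order, K has dimension 3 with simplices:

  0-simplices (4): [v_0], [v_1], [v_2], [v_3]
  1-simplices (6): [v_0,v_1], [v_0,v_2], [v_0,v_3], [v_1,v_2], [v_1,v_3], [v_2,v_3]
  2-simplices (4): [v_0,v_1,v_2], [v_0,v_1,v_3], [v_0,v_2,v_3], [v_1,v_2,v_3]
  3-simplices (1): [v_0,v_1,v_2,v_3]

so the chain groups are C_0 ≅ Z^4, C_1 ≅ Z^6, C_2 ≅ Z^4, C_3 ≅ Z^1.

The boundary map ∂_1: C_1 → C_0 is given by ∂[p,q] = [q] − [p]. For instance
  ∂[v_1,v_3] = [v_3] − [v_1].
This gives a 4×6 integer matrix of rank 3; reducing to Smith normal form yields diagonal entries (1,1,1).

∂_2: C_2 → C_1 sends each 2-simplex [p,q,r] to [q,r] − [p,r] + [p,q]. For instance
  ∂[v_0,v_1,v_3] = [v_1,v_3] − [v_0,v_3] + [v_0,v_1],
  ∂[v_1,v_2,v_3] = [v_2,v_3] − [v_1,v_3] + [v_1,v_2].
The resulting 6×4 matrix has rank 3, and its Smith normal form has invariant factors (1,1,1).

∂_3: C_3 → C_2 sends each 3-simplex σ to the alternating sum Σ_i (−1)^i (σ with its i-th vertex removed). For instance
  ∂[v_0,v_1,v_2,v_3] = [v_1,v_2,v_3] − [v_0,v_2,v_3] + [v_0,v_1,v_3] − [v_0,v_1,v_2].
As a 4×1 matrix over Z this has rank 1, with invariant factors (1).

Now H_k = ker ∂_k / im ∂_{k+1}, so:

  H_2: rank ker ∂_2 − rank ∂_3 = (4 − 3) − 1 = 0, and the invariant factors of ∂_3 are all 1, so H_2 = 0.

H_2 = 0.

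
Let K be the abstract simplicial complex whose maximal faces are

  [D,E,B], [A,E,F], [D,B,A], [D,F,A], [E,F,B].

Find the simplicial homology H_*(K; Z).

K has 5 vertices, 10 edges, 5 triangles.
rank ∂_0 = 0, rank ∂_1 = 4 ⇒ b_0 = 5 − 0 − 4 = 1; all invariant factors of ∂_1 are 1 so no torsion. So H_0 ≅ Z.
rank ∂_1 = 4, rank ∂_2 = 5 ⇒ b_1 = 10 − 4 − 5 = 1; all invariant factors of ∂_2 are 1 so no torsion. So H_1 ≅ Z.
rank ∂_2 = 5, rank ∂_3 = 0 ⇒ b_2 = 5 − 5 − 0 = 0. So H_2 ≅ 0.

H_0 = Z,  H_1 = Z,  H_2 = 0.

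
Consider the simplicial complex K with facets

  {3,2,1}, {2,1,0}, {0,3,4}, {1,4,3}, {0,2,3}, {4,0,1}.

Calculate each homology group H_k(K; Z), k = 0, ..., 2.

Take the total order 0 < 1 < 2 < 3 < 4 on the vertex set. Then K (dimension 2) consists of the simplices:

  0-simplices (5): [0], [1], [2], [3], [4]
  1-simplices (9): [0,1], [0,2], [0,3], [0,4], [1,2], [1,3], [1,4], [2,3], [3,4]
  2-simplices (6): [0,1,2], [0,1,4], [0,2,3], [0,3,4], [1,2,3], [1,3,4]

giving chain groups C_0 ≅ Z^5, C_1 ≅ Z^9, C_2 ≅ Z^6.

The boundary map ∂_1: C_1 → C_0 sends each edge [p,q] (with p < q) to q − p.
As a 5×9 matrix over Z this has rank 4, with invariant factors (1,1,1,1).

Boundary ∂_2: C_2 → C_1 maps a triangle to the signed sum of its edges. For instance
  ∂[0,3,4] = [3,4] − [0,4] + [0,3],
  ∂[0,1,2] = [1,2] − [0,2] + [0,1].
The resulting 9×6 matrix has rank 5, and its Smith normal form has invariant factors (1,1,1,1,1).

Reading off H_k = ker ∂_k / im ∂_{k+1}:

  H_0: rank C_0 − rank ∂_1 = 5 − 4 = 1, and the invariant factors of ∂_1 are all 1, so H_0 = Z.
  H_1: rank ker ∂_1 − rank ∂_2 = (9 − 4) − 5 = 0, and the invariant factors of ∂_2 are all 1, so H_1 = 0.
  H_2: rank ker ∂_2 − rank ∂_3 = (6 − 5) − 0 = 1, and there is no ∂_3, so H_2 = Z.

H_0 = Z,  H_1 = 0,  H_2 = Z.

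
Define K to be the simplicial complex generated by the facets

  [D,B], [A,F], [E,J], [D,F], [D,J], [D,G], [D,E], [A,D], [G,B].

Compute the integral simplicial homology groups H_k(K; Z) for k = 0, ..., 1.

We work with the vertex ordering A < B < D < E < F < G < J. The simplices of K, each written with vertices in increasing order, are:

  0-simplices (7): A, B, D, E, F, G, J
  1-simplices (9): AD, AF, BD, BG, DE, DF, DG, DJ, EJ

giving chain groups C_0 ≅ Z^7, C_1 ≅ Z^9.

∂_1: C_1 → C_0 maps an edge to its endpoints' difference, ∂[p,q] = q − p. For instance
  ∂EJ = J − E.
This gives a 7×9 integer matrix of rank 6; reducing to Smith normal form yields diagonal entries (1,1,1,1,1,1).

Now H_k = ker ∂_k / im ∂_{k+1}, so:

  H_0: rank C_0 − rank ∂_1 = 7 − 6 = 1, and the invariant factors of ∂_1 are all 1, so H_0 ≅ Z.
  H_1: rank ker ∂_1 − rank ∂_2 = (9 − 6) − 0 = 3, and there is no ∂_2, so H_1 ≅ Z^3.

As a check, the Euler characteristic is 7 − 9 = -2, which agrees with 1 − 3 = -2.

H_0 ≅ Z,  H_1 ≅ Z^3.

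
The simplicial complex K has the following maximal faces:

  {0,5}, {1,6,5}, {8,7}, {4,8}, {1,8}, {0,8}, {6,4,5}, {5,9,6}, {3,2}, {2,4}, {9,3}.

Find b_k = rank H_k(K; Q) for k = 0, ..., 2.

Take the total order 0 < 1 < 2 < 3 < 4 < 5 < 6 < 7 < 8 < 9 on the vertex set. Then K (dimension 2) consists of the simplices:

  0-simplices (10): [0], [1], [2], [3], [4], [5], [6], [7], [8], [9]
  1-simplices (15): [0,5], [0,8], [1,5], [1,6], [1,8], [2,3], [2,4], [3,9], [4,5], [4,6], [4,8], [5,6], [5,9], [6,9], [7,8]
  2-simplices (3): [1,5,6], [4,5,6], [5,6,9]

Hence C_0 ≅ Z^10, C_1 ≅ Z^15, C_2 ≅ Z^3.

∂_1: C_1 → C_0 is given by ∂[p,q] = [q] − [p].
The resulting 10×15 matrix has rank 9, and its Smith normal form has invariant factors (1,1,1,1,1,1,1,1,1).

The boundary map ∂_2: C_2 → C_1 sends each 2-simplex [p,q,r] to [q,r] − [p,r] + [p,q]. For instance
  ∂[4,5,6] = [5,6] − [4,6] + [4,5],
  ∂[5,6,9] = [6,9] − [5,9] + [5,6].
This gives a 15×3 integer matrix of rank 3; reducing to Smith normal form yields diagonal entries (1,1,1).

From H_k ≅ ker(∂_k) / im(∂_{k+1}) we obtain:

  H_0: rank C_0 − rank ∂_1 = 10 − 9 = 1, and the invariant factors of ∂_1 are all 1, so H_0 = Z.
  H_1: rank ker ∂_1 − rank ∂_2 = (15 − 9) − 3 = 3, and the invariant factors of ∂_2 are all 1, so H_1 = Z^3.
  H_2: rank ker ∂_2 − rank ∂_3 = (3 − 3) − 0 = 0, and there is no ∂_3, so H_2 = 0.

Hence the Betti numbers are b_0 = 1, b_1 = 3, b_2 = 0.

b_0 = 1, b_1 = 3, b_2 = 0.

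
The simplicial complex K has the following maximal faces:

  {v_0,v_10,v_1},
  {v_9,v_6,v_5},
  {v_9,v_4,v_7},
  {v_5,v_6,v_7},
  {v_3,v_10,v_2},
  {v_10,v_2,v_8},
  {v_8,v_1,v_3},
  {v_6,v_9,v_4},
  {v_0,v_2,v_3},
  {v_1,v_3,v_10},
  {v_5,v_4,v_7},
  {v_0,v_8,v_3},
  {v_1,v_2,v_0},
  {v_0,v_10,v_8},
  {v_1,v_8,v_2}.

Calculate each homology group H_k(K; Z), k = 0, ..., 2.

K has 11 vertices, 25 edges, 15 triangles.
rank ∂_0 = 0, rank ∂_1 = 9 ⇒ b_0 = 11 − 0 − 9 = 2; all invariant factors of ∂_1 are 1 so no torsion. So H_0 = Z^2.
rank ∂_1 = 9, rank ∂_2 = 15 ⇒ b_1 = 25 − 9 − 15 = 1; ∂_2 has invariant factor(s) [2] giving torsion. So H_1 = Z ⊕ Z/2.
rank ∂_2 = 15, rank ∂_3 = 0 ⇒ b_2 = 15 − 15 − 0 = 0. So H_2 = 0.

H_0 ≅ Z^2,  H_1 ≅ Z ⊕ Z/2,  H_2 = 0.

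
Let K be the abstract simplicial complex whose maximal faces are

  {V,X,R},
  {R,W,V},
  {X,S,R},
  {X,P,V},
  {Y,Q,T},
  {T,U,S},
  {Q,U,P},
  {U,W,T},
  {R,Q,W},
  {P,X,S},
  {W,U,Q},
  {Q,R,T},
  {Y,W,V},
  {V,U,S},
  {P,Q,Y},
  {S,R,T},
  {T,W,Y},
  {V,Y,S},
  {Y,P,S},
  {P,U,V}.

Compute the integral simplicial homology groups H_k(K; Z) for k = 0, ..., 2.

H_0 = Z,  H_1 = Z ⊕ Z/2,  H_2 = 0.

Take the total order P < Q < R < S < T < U < V < W < X < Y on the vertex set. Then K (dimension 2) consists of the simplices:

  0-simplices (10): P, Q, R, S, T, U, V, W, X, Y
  1-simplices (30): PQ, PS, PU, PV, PX, PY, QR, QT, QU, QW, QY, RS, RT, RV, RW, RX, ST, SU, SV, SX, SY, TU, TW, TY, UV, UW, VW, VX, VY, WY
  2-simplices (20): PQU, PQY, PSX, PSY, PUV, PVX, QRT, QRW, QTY, QUW, RST, RSX, RVW, RVX, STU, SUV, SVY, TUW, TWY, VWY

giving chain groups C_0 ≅ Z^10, C_1 ≅ Z^30, C_2 ≅ Z^20.

The boundary map ∂_1: C_1 → C_0 is given by ∂[p,q] = [q] − [p]. For instance
  ∂RX = X − R.
The resulting 10×30 matrix has rank 9, and its Smith normal form has invariant factors (1,1,1,1,1,1,1,1,1).

Boundary ∂_2: C_2 → C_1 sends each 2-simplex [p,q,r] to [q,r] − [p,r] + [p,q]. For instance
  ∂TUW = UW − TW + TU,
  ∂RVX = VX − RX + RV.
The resulting 30×20 matrix has rank 20, and its Smith normal form has invariant factors (1,1,1,1,1,1,1,1,1,1,1,1,1,1,1,1,1,1,1,2).

Computing H_k = (kernel of ∂_k) / (image of ∂_{k+1}):

  H_0: rank C_0 − rank ∂_1 = 10 − 9 = 1, and the invariant factors of ∂_1 are all 1, so H_0 ≅ Z.
  H_1: rank ker ∂_1 − rank ∂_2 = (30 − 9) − 20 = 1, and ∂_2 has invariant factor 2 > 1, so H_1 ≅ Z ⊕ Z/2.
  H_2: rank ker ∂_2 − rank ∂_3 = (20 − 20) − 0 = 0, and there is no ∂_3, so H_2 ≅ 0.

As a check, the Euler characteristic is 10 − 30 + 20 = 0, which agrees with 1 − 1 + 0 = 0.
(K is a triangulation of the Klein bottle.)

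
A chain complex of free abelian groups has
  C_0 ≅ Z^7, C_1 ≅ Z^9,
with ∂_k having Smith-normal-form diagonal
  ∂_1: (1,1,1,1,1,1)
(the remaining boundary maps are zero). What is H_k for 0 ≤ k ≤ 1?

H_0: b_0 = 7 − 0 − 6 = 1; torsion from ∂_1 factors > 1: none. So H_0 ≅ Z.
H_1: b_1 = 9 − 6 − 0 = 3; torsion from ∂_2 factors > 1: none. So H_1 ≅ Z^3.

H_0 ≅ Z,  H_1 ≅ Z^3.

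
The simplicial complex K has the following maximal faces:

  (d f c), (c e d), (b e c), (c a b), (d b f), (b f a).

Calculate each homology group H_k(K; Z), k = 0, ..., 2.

We work with the vertex ordering a < b < c < d < e < f. The simplices of K, each written with vertices in increasing order, are:

  0-simplices (6): a, b, c, d, e, f
  1-simplices (12): ab, ac, af, bc, bd, be, bf, cd, ce, cf, de, df
  2-simplices (6): abc, abf, bce, bdf, cde, cdf

Hence C_0 ≅ Z^6, C_1 ≅ Z^12, C_2 ≅ Z^6.

Boundary ∂_1: C_1 → C_0 sends each edge [p,q] (with p < q) to q − p.
The 6×12 boundary matrix has rank 5 and Smith normal form diag(1,1,1,1,1).

The boundary map ∂_2: C_2 → C_1 sends each 2-simplex [p,q,r] to [q,r] − [p,r] + [p,q]. For instance
  ∂cde = de − ce + cd,
  ∂cdf = df − cf + cd.
The resulting 12×6 matrix has rank 6, and its Smith normal form has invariant factors (1,1,1,1,1,1).

From H_k ≅ ker(∂_k) / im(∂_{k+1}) we obtain:

  H_0: rank C_0 − rank ∂_1 = 6 − 5 = 1, and the invariant factors of ∂_1 are all 1, so H_0 = Z.
  H_1: rank ker ∂_1 − rank ∂_2 = (12 − 5) − 6 = 1, and the invariant factors of ∂_2 are all 1, so H_1 = Z.
  H_2: rank ker ∂_2 − rank ∂_3 = (6 − 6) − 0 = 0, and there is no ∂_3, so H_2 = 0.

As a check, the Euler characteristic is 6 − 12 + 6 = 0, which agrees with 1 − 1 + 0 = 0.

H_0 ≅ Z,  H_1 ≅ Z,  H_2 = 0.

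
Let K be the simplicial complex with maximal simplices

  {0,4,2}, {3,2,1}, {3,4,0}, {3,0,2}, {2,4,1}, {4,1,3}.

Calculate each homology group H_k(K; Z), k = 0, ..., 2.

H_0 = Z,  H_1 = 0,  H_2 = Z.

Fix the vertex order 0 < 1 < 2 < 3 < 4 and write every simplex with vertices in increasing order. Then dim K = 2 and the simplices of K are:

  0-simplices (5): [0], [1], [2], [3], [4]
  1-simplices (9): [0,2], [0,3], [0,4], [1,2], [1,3], [1,4], [2,3], [2,4], [3,4]
  2-simplices (6): [0,2,3], [0,2,4], [0,3,4], [1,2,3], [1,2,4], [1,3,4]

so the chain groups are C_0 ≅ Z^5, C_1 ≅ Z^9, C_2 ≅ Z^6.

Boundary ∂_1: C_1 → C_0 sends each edge [p,q] (with p < q) to q − p.
The resulting 5×9 matrix has rank 4, and its Smith normal form has invariant factors (1,1,1,1).

The boundary map ∂_2: C_2 → C_1 acts by ∂[p,q,r] = [q,r] − [p,r] + [p,q]. For instance
  ∂[0,2,4] = [2,4] − [0,4] + [0,2],
  ∂[1,3,4] = [3,4] − [1,4] + [1,3].
The 9×6 boundary matrix has rank 5 and Smith normal form diag(1,1,1,1,1).

From H_k ≅ ker(∂_k) / im(∂_{k+1}) we obtain:

  H_0: rank C_0 − rank ∂_1 = 5 − 4 = 1, and the invariant factors of ∂_1 are all 1, so H_0 = Z.
  H_1: rank ker ∂_1 − rank ∂_2 = (9 − 4) − 5 = 0, and the invariant factors of ∂_2 are all 1, so H_1 = 0.
  H_2: rank ker ∂_2 − rank ∂_3 = (6 − 5) − 0 = 1, and there is no ∂_3, so H_2 = Z.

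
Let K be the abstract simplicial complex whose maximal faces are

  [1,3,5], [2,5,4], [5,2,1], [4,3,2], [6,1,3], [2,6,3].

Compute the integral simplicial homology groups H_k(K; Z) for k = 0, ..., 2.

H_0 ≅ Z,  H_1 ≅ Z,  H_2 = 0.

Order the vertices as 1 < 2 < 3 < 4 < 5 < 6. Listing each simplex with vertices in this order, K has dimension 2 with simplices:

  0-simplices (6): [1], [2], [3], [4], [5], [6]
  1-simplices (12): [1,2], [1,3], [1,5], [1,6], [2,3], [2,4], [2,5], [2,6], [3,4], [3,5], [3,6], [4,5]
  2-simplices (6): [1,2,5], [1,3,5], [1,3,6], [2,3,4], [2,3,6], [2,4,5]

giving chain groups C_0 ≅ Z^6, C_1 ≅ Z^12, C_2 ≅ Z^6.

The boundary map ∂_1: C_1 → C_0 is given by ∂[p,q] = [q] − [p]. For instance
  ∂[1,6] = [6] − [1].
As a 6×12 matrix over Z this has rank 5, with invariant factors (1,1,1,1,1).

Boundary ∂_2: C_2 → C_1 maps a triangle to the signed sum of its edges. For instance
  ∂[1,2,5] = [2,5] − [1,5] + [1,2],
  ∂[2,3,4] = [3,4] − [2,4] + [2,3].
The 12×6 boundary matrix has rank 6 and Smith normal form diag(1,1,1,1,1,1).

Computing H_k = (kernel of ∂_k) / (image of ∂_{k+1}):

  H_0: rank C_0 − rank ∂_1 = 6 − 5 = 1, and the invariant factors of ∂_1 are all 1, so H_0 = Z.
  H_1: rank ker ∂_1 − rank ∂_2 = (12 − 5) − 6 = 1, and the invariant factors of ∂_2 are all 1, so H_1 = Z.
  H_2: rank ker ∂_2 − rank ∂_3 = (6 − 6) − 0 = 0, and there is no ∂_3, so H_2 = 0.

As a check, the Euler characteristic is 6 − 12 + 6 = 0, which agrees with 1 − 1 + 0 = 0.
(K is a triangulation of the cylinder S^1 x I.)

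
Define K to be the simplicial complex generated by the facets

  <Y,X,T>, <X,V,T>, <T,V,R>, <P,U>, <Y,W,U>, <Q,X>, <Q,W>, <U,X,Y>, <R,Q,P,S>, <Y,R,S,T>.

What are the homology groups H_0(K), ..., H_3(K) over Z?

H_0 = Z,  H_1 = Z^3,  H_2 = 0,  H_3 = 0.

Fix the vertex order P < Q < R < S < T < U < V < W < X < Y and write every simplex with vertices in increasing order. Then dim K = 3 and the simplices of K are:

  0-simplices (10): P, Q, R, S, T, U, V, W, X, Y
  1-simplices (23): PQ, PR, PS, PU, QR, QS, QW, QX, RS, RT, RV, RY, ST, SY, TV, TX, TY, UW, UX, UY, VX, WY, XY
  2-simplices (13): PQR, PQS, PRS, QRS, RST, RSY, RTV, RTY, STY, TVX, TXY, UWY, UXY
  3-simplices (2): PQRS, RSTY

Hence C_0 ≅ Z^10, C_1 ≅ Z^23, C_2 ≅ Z^13, C_3 ≅ Z^2.

∂_1: C_1 → C_0 sends each edge [p,q] (with p < q) to q − p. For instance
  ∂TV = V − T.
The 10×23 boundary matrix has rank 9 and Smith normal form diag(1,1,1,1,1,1,1,1,1).

Boundary ∂_2: C_2 → C_1 sends each 2-simplex [p,q,r] to [q,r] − [p,r] + [p,q]. For instance
  ∂TVX = VX − TX + TV,
  ∂PQS = QS − PS + PQ.
This gives a 23×13 integer matrix of rank 11; reducing to Smith normal form yields diagonal entries (1,1,1,1,1,1,1,1,1,1,1).

Boundary ∂_3: C_3 → C_2 sends each 3-simplex σ to the alternating sum Σ_i (−1)^i (σ with its i-th vertex removed). For instance
  ∂PQRS = QRS − PRS + PQS − PQR,
  ∂RSTY = STY − RTY + RSY − RST.
The resulting 13×2 matrix has rank 2, and its Smith normal form has invariant factors (1,1).

From H_k ≅ ker(∂_k) / im(∂_{k+1}) we obtain:

  H_0: rank C_0 − rank ∂_1 = 10 − 9 = 1, and the invariant factors of ∂_1 are all 1, so H_0 ≅ Z.
  H_1: rank ker ∂_1 − rank ∂_2 = (23 − 9) − 11 = 3, and the invariant factors of ∂_2 are all 1, so H_1 ≅ Z^3.
  H_2: rank ker ∂_2 − rank ∂_3 = (13 − 11) − 2 = 0, and the invariant factors of ∂_3 are all 1, so H_2 ≅ 0.
  H_3: rank ker ∂_3 − rank ∂_4 = (2 − 2) − 0 = 0, and there is no ∂_4, so H_3 ≅ 0.

As a check, the Euler characteristic is 10 − 23 + 13 − 2 = -2, which agrees with 1 − 3 + 0 − 0 = -2.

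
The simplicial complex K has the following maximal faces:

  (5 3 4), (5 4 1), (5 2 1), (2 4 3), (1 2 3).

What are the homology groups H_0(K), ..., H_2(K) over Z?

Fix the vertex order 1 < 2 < 3 < 4 < 5 and write every simplex with vertices in increasing order. Then dim K = 2 and the simplices of K are:

  0-simplices (5): [1], [2], [3], [4], [5]
  1-simplices (10): [1,2], [1,3], [1,4], [1,5], [2,3], [2,4], [2,5], [3,4], [3,5], [4,5]
  2-simplices (5): [1,2,3], [1,2,5], [1,4,5], [2,3,4], [3,4,5]

so the chain groups are C_0 ≅ Z^5, C_1 ≅ Z^10, C_2 ≅ Z^5.

Boundary ∂_1: C_1 → C_0 sends each edge [p,q] (with p < q) to q − p.
This gives a 5×10 integer matrix of rank 4; reducing to Smith normal form yields diagonal entries (1,1,1,1).

The boundary map ∂_2: C_2 → C_1 sends each 2-simplex [p,q,r] to [q,r] − [p,r] + [p,q]. For instance
  ∂[1,2,3] = [2,3] − [1,3] + [1,2],
  ∂[3,4,5] = [4,5] − [3,5] + [3,4].
This gives a 10×5 integer matrix of rank 5; reducing to Smith normal form yields diagonal entries (1,1,1,1,1).

Now H_k = ker ∂_k / im ∂_{k+1}, so:

  H_0: rank C_0 − rank ∂_1 = 5 − 4 = 1, and the invariant factors of ∂_1 are all 1, so H_0 ≅ Z.
  H_1: rank ker ∂_1 − rank ∂_2 = (10 − 4) − 5 = 1, and the invariant factors of ∂_2 are all 1, so H_1 ≅ Z.
  H_2: rank ker ∂_2 − rank ∂_3 = (5 − 5) − 0 = 0, and there is no ∂_3, so H_2 ≅ 0.

H_0 = Z,  H_1 = Z,  H_2 = 0.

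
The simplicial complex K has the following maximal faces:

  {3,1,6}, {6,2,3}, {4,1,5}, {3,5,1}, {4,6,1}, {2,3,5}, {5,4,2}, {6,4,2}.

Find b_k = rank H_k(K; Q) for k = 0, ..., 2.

b_0 = 1, b_1 = 0, b_2 = 1.

Fix the vertex order 1 < 2 < 3 < 4 < 5 < 6 and write every simplex with vertices in increasing order. Then dim K = 2 and the simplices of K are:

  0-simplices (6): [1], [2], [3], [4], [5], [6]
  1-simplices (12): [1,3], [1,4], [1,5], [1,6], [2,3], [2,4], [2,5], [2,6], [3,5], [3,6], [4,5], [4,6]
  2-simplices (8): [1,3,5], [1,3,6], [1,4,5], [1,4,6], [2,3,5], [2,3,6], [2,4,5], [2,4,6]

Hence C_0 ≅ Z^6, C_1 ≅ Z^12, C_2 ≅ Z^8.

∂_1: C_1 → C_0 sends each edge [p,q] (with p < q) to q − p. For instance
  ∂[1,6] = [6] − [1].
The 6×12 boundary matrix has rank 5 and Smith normal form diag(1,1,1,1,1).

∂_2: C_2 → C_1 maps a triangle to the signed sum of its edges. For instance
  ∂[2,4,6] = [4,6] − [2,6] + [2,4],
  ∂[1,4,5] = [4,5] − [1,5] + [1,4].
The resulting 12×8 matrix has rank 7, and its Smith normal form has invariant factors (1,1,1,1,1,1,1).

Reading off H_k = ker ∂_k / im ∂_{k+1}:

  H_0: rank C_0 − rank ∂_1 = 6 − 5 = 1, and the invariant factors of ∂_1 are all 1, so H_0 = Z.
  H_1: rank ker ∂_1 − rank ∂_2 = (12 − 5) − 7 = 0, and the invariant factors of ∂_2 are all 1, so H_1 = 0.
  H_2: rank ker ∂_2 − rank ∂_3 = (8 − 7) − 0 = 1, and there is no ∂_3, so H_2 = Z.

(K is a triangulation of the 2-sphere S^2.)

Hence the Betti numbers are b_0 = 1, b_1 = 0, b_2 = 1.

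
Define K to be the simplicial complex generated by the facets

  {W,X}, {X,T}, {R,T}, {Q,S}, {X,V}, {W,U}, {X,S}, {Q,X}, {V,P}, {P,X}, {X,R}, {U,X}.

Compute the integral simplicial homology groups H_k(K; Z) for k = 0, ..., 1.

H_0 ≅ Z,  H_1 ≅ Z^4.

Take the total order P < Q < R < S < T < U < V < W < X on the vertex set. Then K (dimension 1) consists of the simplices:

  0-simplices (9): P, Q, R, S, T, U, V, W, X
  1-simplices (12): PV, PX, QS, QX, RT, RX, SX, TX, UW, UX, VX, WX

giving chain groups C_0 ≅ Z^9, C_1 ≅ Z^12.

The boundary map ∂_1: C_1 → C_0 sends each edge [p,q] (with p < q) to q − p.
This gives a 9×12 integer matrix of rank 8; reducing to Smith normal form yields diagonal entries (1,1,1,1,1,1,1,1).

Reading off H_k = ker ∂_k / im ∂_{k+1}:

  H_0: rank C_0 − rank ∂_1 = 9 − 8 = 1, and the invariant factors of ∂_1 are all 1, so H_0 = Z.
  H_1: rank ker ∂_1 − rank ∂_2 = (12 − 8) − 0 = 4, and there is no ∂_2, so H_1 = Z^4.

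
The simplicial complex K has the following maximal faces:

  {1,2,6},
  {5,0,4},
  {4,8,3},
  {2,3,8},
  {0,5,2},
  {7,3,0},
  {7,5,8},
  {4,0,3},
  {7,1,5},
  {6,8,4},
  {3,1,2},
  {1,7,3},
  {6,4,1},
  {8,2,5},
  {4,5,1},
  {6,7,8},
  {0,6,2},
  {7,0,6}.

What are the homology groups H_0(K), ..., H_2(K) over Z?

Order the vertices as 0 < 1 < 2 < 3 < 4 < 5 < 6 < 7 < 8. Listing each simplex with vertices in this order, K has dimension 2 with simplices:

  0-simplices (9): [0], [1], [2], [3], [4], [5], [6], [7], [8]
  1-simplices (27): (27 of them)
  2-simplices (18): [0,2,5], [0,2,6], [0,3,4], [0,3,7], [0,4,5], [0,6,7], [1,2,3], [1,2,6], [1,3,7], [1,4,5], [1,4,6], [1,5,7], [2,3,8], [2,5,8], [3,4,8], [4,6,8], [5,7,8], [6,7,8]

Hence C_0 ≅ Z^9, C_1 ≅ Z^27, C_2 ≅ Z^18.

Boundary ∂_1: C_1 → C_0 is given by ∂[p,q] = [q] − [p]. For instance
  ∂[2,3] = [3] − [2].
The 9×27 boundary matrix has rank 8 and Smith normal form diag(1,1,1,1,1,1,1,1).

The boundary map ∂_2: C_2 → C_1 acts by ∂[p,q,r] = [q,r] − [p,r] + [p,q]. For instance
  ∂[5,7,8] = [7,8] − [5,8] + [5,7],
  ∂[1,4,6] = [4,6] − [1,6] + [1,4].
The resulting 27×18 matrix has rank 17, and its Smith normal form has invariant factors (1,1,1,1,1,1,1,1,1,1,1,1,1,1,1,1,1).

Reading off H_k = ker ∂_k / im ∂_{k+1}:

  H_0: rank C_0 − rank ∂_1 = 9 − 8 = 1, and the invariant factors of ∂_1 are all 1, so H_0 = Z.
  H_1: rank ker ∂_1 − rank ∂_2 = (27 − 8) − 17 = 2, and the invariant factors of ∂_2 are all 1, so H_1 = Z^2.
  H_2: rank ker ∂_2 − rank ∂_3 = (18 − 17) − 0 = 1, and there is no ∂_3, so H_2 = Z.

(K is a triangulation of the torus T^2.)

H_0 ≅ Z,  H_1 ≅ Z^2,  H_2 ≅ Z.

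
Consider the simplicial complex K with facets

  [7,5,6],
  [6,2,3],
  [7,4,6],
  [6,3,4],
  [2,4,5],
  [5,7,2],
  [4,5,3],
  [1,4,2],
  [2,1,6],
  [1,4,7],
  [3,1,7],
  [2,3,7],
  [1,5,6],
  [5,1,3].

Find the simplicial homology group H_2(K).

H_2 ≅ Z.

Fix the vertex order 1 < 2 < 3 < 4 < 5 < 6 < 7 and write every simplex with vertices in increasing order. Then dim K = 2 and the simplices of K are:

  0-simplices (7): [1], [2], [3], [4], [5], [6], [7]
  1-simplices (21): [1,2], [1,3], [1,4], [1,5], [1,6], [1,7], [2,3], [2,4], [2,5], [2,6], [2,7], [3,4], [3,5], [3,6], [3,7], [4,5], [4,6], [4,7], [5,6], [5,7], [6,7]
  2-simplices (14): [1,2,4], [1,2,6], [1,3,5], [1,3,7], [1,4,7], [1,5,6], [2,3,6], [2,3,7], [2,4,5], [2,5,7], [3,4,5], [3,4,6], [4,6,7], [5,6,7]

giving chain groups C_0 ≅ Z^7, C_1 ≅ Z^21, C_2 ≅ Z^14.

The boundary map ∂_1: C_1 → C_0 sends each edge [p,q] (with p < q) to q − p.
As a 7×21 matrix over Z this has rank 6, with invariant factors (1,1,1,1,1,1).

Boundary ∂_2: C_2 → C_1 maps a triangle to the signed sum of its edges. For instance
  ∂[1,2,4] = [2,4] − [1,4] + [1,2],
  ∂[1,2,6] = [2,6] − [1,6] + [1,2].
This gives a 21×14 integer matrix of rank 13; reducing to Smith normal form yields diagonal entries (1,1,1,1,1,1,1,1,1,1,1,1,1).

Now H_k = ker ∂_k / im ∂_{k+1}, so:

  H_2: rank ker ∂_2 − rank ∂_3 = (14 − 13) − 0 = 1, and there is no ∂_3, so H_2 = Z.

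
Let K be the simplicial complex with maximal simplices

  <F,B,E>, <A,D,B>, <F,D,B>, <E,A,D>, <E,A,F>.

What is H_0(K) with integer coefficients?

H_0 ≅ Z.

Take the total order A < B < D < E < F on the vertex set. Then K (dimension 2) consists of the simplices:

  0-simplices (5): A, B, D, E, F
  1-simplices (10): AB, AD, AE, AF, BD, BE, BF, DE, DF, EF
  2-simplices (5): ABD, ADE, AEF, BDF, BEF

giving chain groups C_0 ≅ Z^5, C_1 ≅ Z^10, C_2 ≅ Z^5.

Boundary ∂_1: C_1 → C_0 maps an edge to its endpoints' difference, ∂[p,q] = q − p. For instance
  ∂BD = D − B.
The 5×10 boundary matrix has rank 4 and Smith normal form diag(1,1,1,1).

∂_2: C_2 → C_1 maps a triangle to the signed sum of its edges. For instance
  ∂AEF = EF − AF + AE,
  ∂ADE = DE − AE + AD.
The 10×5 boundary matrix has rank 5 and Smith normal form diag(1,1,1,1,1).

Computing H_k = (kernel of ∂_k) / (image of ∂_{k+1}):

  H_0: rank C_0 − rank ∂_1 = 5 − 4 = 1, and the invariant factors of ∂_1 are all 1, so H_0 = Z.

(K is a triangulation of the Möbius band.)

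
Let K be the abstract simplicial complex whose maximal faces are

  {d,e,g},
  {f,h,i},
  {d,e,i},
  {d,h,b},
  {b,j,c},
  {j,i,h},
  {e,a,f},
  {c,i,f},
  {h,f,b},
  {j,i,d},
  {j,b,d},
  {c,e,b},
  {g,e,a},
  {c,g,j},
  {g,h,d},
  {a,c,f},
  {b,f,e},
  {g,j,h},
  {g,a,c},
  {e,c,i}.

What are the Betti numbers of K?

Order the vertices as a < b < c < d < e < f < g < h < i < j. Listing each simplex with vertices in this order, K has dimension 2 with simplices:

  0-simplices (10): a, b, c, d, e, f, g, h, i, j
  1-simplices (30): ac, ae, af, ag, bc, bd, be, bf, bh, bj, ce, cf, cg, ci, cj, de, dg, dh, di, dj, ef, eg, ei, fh, fi, gh, gj, hi, hj, ij
  2-simplices (20): acf, acg, aef, aeg, bce, bcj, bdh, bdj, bef, bfh, cei, cfi, cgj, deg, dei, dgh, dij, fhi, ghj, hij

so the chain groups are C_0 ≅ Z^10, C_1 ≅ Z^30, C_2 ≅ Z^20.

The boundary map ∂_1: C_1 → C_0 maps an edge to its endpoints' difference, ∂[p,q] = q − p. For instance
  ∂hi = i − h.
The resulting 10×30 matrix has rank 9, and its Smith normal form has invariant factors (1,1,1,1,1,1,1,1,1).

Boundary ∂_2: C_2 → C_1 acts by ∂[p,q,r] = [q,r] − [p,r] + [p,q]. For instance
  ∂cgj = gj − cj + cg,
  ∂bef = ef − bf + be.
As a 30×20 matrix over Z this has rank 20, with invariant factors (1,1,1,1,1,1,1,1,1,1,1,1,1,1,1,1,1,1,1,2).

Now H_k = ker ∂_k / im ∂_{k+1}, so:

  H_0: rank C_0 − rank ∂_1 = 10 − 9 = 1, and the invariant factors of ∂_1 are all 1, so H_0 ≅ Z.
  H_1: rank ker ∂_1 − rank ∂_2 = (30 − 9) − 20 = 1, and ∂_2 has invariant factor 2 > 1, so H_1 ≅ Z ⊕ Z_2.
  H_2: rank ker ∂_2 − rank ∂_3 = (20 − 20) − 0 = 0, and there is no ∂_3, so H_2 ≅ 0.

As a check, the Euler characteristic is 10 − 30 + 20 = 0, which agrees with 1 − 1 + 0 = 0.

Hence the Betti numbers are b_0 = 1, b_1 = 1, b_2 = 0.

b_0 = 1, b_1 = 1, b_2 = 0.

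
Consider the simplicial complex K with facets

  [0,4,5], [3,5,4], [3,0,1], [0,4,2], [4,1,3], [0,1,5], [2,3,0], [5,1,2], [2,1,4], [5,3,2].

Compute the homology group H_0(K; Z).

H_0 ≅ Z.

We work with the vertex ordering 0 < 1 < 2 < 3 < 4 < 5. The simplices of K, each written with vertices in increasing order, are:

  0-simplices (6): [0], [1], [2], [3], [4], [5]
  1-simplices (15): [0,1], [0,2], [0,3], [0,4], [0,5], [1,2], [1,3], [1,4], [1,5], [2,3], [2,4], [2,5], [3,4], [3,5], [4,5]
  2-simplices (10): [0,1,3], [0,1,5], [0,2,3], [0,2,4], [0,4,5], [1,2,4], [1,2,5], [1,3,4], [2,3,5], [3,4,5]

giving chain groups C_0 ≅ Z^6, C_1 ≅ Z^15, C_2 ≅ Z^10.

∂_1: C_1 → C_0 is given by ∂[p,q] = [q] − [p].
As a 6×15 matrix over Z this has rank 5, with invariant factors (1,1,1,1,1).

The boundary map ∂_2: C_2 → C_1 acts by ∂[p,q,r] = [q,r] − [p,r] + [p,q]. For instance
  ∂[0,1,3] = [1,3] − [0,3] + [0,1],
  ∂[3,4,5] = [4,5] − [3,5] + [3,4].
The resulting 15×10 matrix has rank 10, and its Smith normal form has invariant factors (1,1,1,1,1,1,1,1,1,2).

Reading off H_k = ker ∂_k / im ∂_{k+1}:

  H_0: rank C_0 − rank ∂_1 = 6 − 5 = 1, and the invariant factors of ∂_1 are all 1, so H_0 = Z.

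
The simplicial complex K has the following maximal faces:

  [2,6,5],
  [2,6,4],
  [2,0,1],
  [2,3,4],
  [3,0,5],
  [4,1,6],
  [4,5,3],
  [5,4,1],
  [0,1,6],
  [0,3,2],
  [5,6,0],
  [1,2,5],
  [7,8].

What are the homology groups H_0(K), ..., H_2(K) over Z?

K has 9 vertices, 19 edges, 12 triangles.
rank ∂_0 = 0, rank ∂_1 = 7 ⇒ b_0 = 9 − 0 − 7 = 2; all invariant factors of ∂_1 are 1 so no torsion. So H_0 = Z^2.
rank ∂_1 = 7, rank ∂_2 = 12 ⇒ b_1 = 19 − 7 − 12 = 0; ∂_2 has invariant factor(s) [2] giving torsion. So H_1 = Z_2.
rank ∂_2 = 12, rank ∂_3 = 0 ⇒ b_2 = 12 − 12 − 0 = 0. So H_2 = 0.

H_0 = Z^2,  H_1 = Z_2,  H_2 = 0.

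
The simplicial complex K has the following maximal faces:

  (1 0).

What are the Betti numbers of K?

Fix the vertex order 0 < 1 and write every simplex with vertices in increasing order. Then dim K = 1 and the simplices of K are:

  0-simplices (2): [0], [1]
  1-simplices (1): [0,1]

so the chain groups are C_0 ≅ Z^2, C_1 ≅ Z^1.

∂_1: C_1 → C_0 maps an edge to its endpoints' difference, ∂[p,q] = q − p. For instance
  ∂[0,1] = [1] − [0].
The resulting 2×1 matrix has rank 1, and its Smith normal form has invariant factors (1).

Now H_k = ker ∂_k / im ∂_{k+1}, so:

  H_0: rank C_0 − rank ∂_1 = 2 − 1 = 1, and the invariant factors of ∂_1 are all 1, so H_0 ≅ Z.
  H_1: rank ker ∂_1 − rank ∂_2 = (1 − 1) − 0 = 0, and there is no ∂_2, so H_1 ≅ 0.

As a check, the Euler characteristic is 2 − 1 = 1, which agrees with 1 − 0 = 1.
(K is a triangulation of the 1-simplex.)

Hence the Betti numbers are b_0 = 1, b_1 = 0.

b_0 = 1, b_1 = 0.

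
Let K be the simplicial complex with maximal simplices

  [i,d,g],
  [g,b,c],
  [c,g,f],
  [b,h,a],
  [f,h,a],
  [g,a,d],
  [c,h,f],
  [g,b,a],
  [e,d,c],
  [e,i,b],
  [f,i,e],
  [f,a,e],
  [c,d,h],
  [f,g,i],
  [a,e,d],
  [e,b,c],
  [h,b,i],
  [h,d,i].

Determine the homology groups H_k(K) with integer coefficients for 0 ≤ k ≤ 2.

We work with the vertex ordering a < b < c < d < e < f < g < h < i. The simplices of K, each written with vertices in increasing order, are:

  0-simplices (9): a, b, c, d, e, f, g, h, i
  1-simplices (27): ab, ad, ae, af, ag, ah, bc, be, bg, bh, bi, cd, ce, cf, cg, ch, de, dg, dh, di, ef, ei, fg, fh, fi, gi, hi
  2-simplices (18): abg, abh, ade, adg, aef, afh, bce, bcg, bei, bhi, cde, cdh, cfg, cfh, dgi, dhi, efi, fgi

giving chain groups C_0 ≅ Z^9, C_1 ≅ Z^27, C_2 ≅ Z^18.

Boundary ∂_1: C_1 → C_0 is given by ∂[p,q] = [q] − [p]. For instance
  ∂bg = g − b.
The resulting 9×27 matrix has rank 8, and its Smith normal form has invariant factors (1,1,1,1,1,1,1,1).

∂_2: C_2 → C_1 sends each 2-simplex [p,q,r] to [q,r] − [p,r] + [p,q]. For instance
  ∂efi = fi − ei + ef,
  ∂fgi = gi − fi + fg.
The 27×18 boundary matrix has rank 17 and Smith normal form diag(1,1,1,1,1,1,1,1,1,1,1,1,1,1,1,1,1).

From H_k ≅ ker(∂_k) / im(∂_{k+1}) we obtain:

  H_0: rank C_0 − rank ∂_1 = 9 − 8 = 1, and the invariant factors of ∂_1 are all 1, so H_0 ≅ Z.
  H_1: rank ker ∂_1 − rank ∂_2 = (27 − 8) − 17 = 2, and the invariant factors of ∂_2 are all 1, so H_1 ≅ Z^2.
  H_2: rank ker ∂_2 − rank ∂_3 = (18 − 17) − 0 = 1, and there is no ∂_3, so H_2 ≅ Z.

(K is a triangulation of the torus T^2.)

H_0 = Z,  H_1 = Z^2,  H_2 = Z.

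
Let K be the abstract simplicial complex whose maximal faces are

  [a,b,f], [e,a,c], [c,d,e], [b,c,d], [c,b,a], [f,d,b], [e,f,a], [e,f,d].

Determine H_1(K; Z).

H_1 = 0.

Take the total order a < b < c < d < e < f on the vertex set. Then K (dimension 2) consists of the simplices:

  0-simplices (6): a, b, c, d, e, f
  1-simplices (12): ab, ac, ae, af, bc, bd, bf, cd, ce, de, df, ef
  2-simplices (8): abc, abf, ace, aef, bcd, bdf, cde, def

Hence C_0 ≅ Z^6, C_1 ≅ Z^12, C_2 ≅ Z^8.

Boundary ∂_1: C_1 → C_0 is given by ∂[p,q] = [q] − [p].
As a 6×12 matrix over Z this has rank 5, with invariant factors (1,1,1,1,1).

The boundary map ∂_2: C_2 → C_1 maps a triangle to the signed sum of its edges. For instance
  ∂def = ef − df + de,
  ∂bdf = df − bf + bd.
This gives a 12×8 integer matrix of rank 7; reducing to Smith normal form yields diagonal entries (1,1,1,1,1,1,1).

Computing H_k = (kernel of ∂_k) / (image of ∂_{k+1}):

  H_1: rank ker ∂_1 − rank ∂_2 = (12 − 5) − 7 = 0, and the invariant factors of ∂_2 are all 1, so H_1 ≅ 0.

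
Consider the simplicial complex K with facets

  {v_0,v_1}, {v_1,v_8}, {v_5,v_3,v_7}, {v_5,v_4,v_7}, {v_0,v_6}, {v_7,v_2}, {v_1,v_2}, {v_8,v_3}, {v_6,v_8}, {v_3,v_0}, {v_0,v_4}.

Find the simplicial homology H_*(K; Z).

Order the vertices as v_0 < v_1 < v_2 < v_3 < v_4 < v_5 < v_6 < v_7 < v_8. Listing each simplex with vertices in this order, K has dimension 2 with simplices:

  0-simplices (9): [v_0], [v_1], [v_2], [v_3], [v_4], [v_5], [v_6], [v_7], [v_8]
  1-simplices (14): [v_0,v_1], [v_0,v_3], [v_0,v_4], [v_0,v_6], [v_1,v_2], [v_1,v_8], [v_2,v_7], [v_3,v_5], [v_3,v_7], [v_3,v_8], [v_4,v_5], [v_4,v_7], [v_5,v_7], [v_6,v_8]
  2-simplices (2): [v_3,v_5,v_7], [v_4,v_5,v_7]

so the chain groups are C_0 ≅ Z^9, C_1 ≅ Z^14, C_2 ≅ Z^2.

The boundary map ∂_1: C_1 → C_0 sends each edge [p,q] (with p < q) to q − p. For instance
  ∂[v_1,v_8] = [v_8] − [v_1].
This gives a 9×14 integer matrix of rank 8; reducing to Smith normal form yields diagonal entries (1,1,1,1,1,1,1,1).

The boundary map ∂_2: C_2 → C_1 maps a triangle to the signed sum of its edges. For instance
  ∂[v_3,v_5,v_7] = [v_5,v_7] − [v_3,v_7] + [v_3,v_5],
  ∂[v_4,v_5,v_7] = [v_5,v_7] − [v_4,v_7] + [v_4,v_5].
The 14×2 boundary matrix has rank 2 and Smith normal form diag(1,1).

Now H_k = ker ∂_k / im ∂_{k+1}, so:

  H_0: rank C_0 − rank ∂_1 = 9 − 8 = 1, and the invariant factors of ∂_1 are all 1, so H_0 = Z.
  H_1: rank ker ∂_1 − rank ∂_2 = (14 − 8) − 2 = 4, and the invariant factors of ∂_2 are all 1, so H_1 = Z^4.
  H_2: rank ker ∂_2 − rank ∂_3 = (2 − 2) − 0 = 0, and there is no ∂_3, so H_2 = 0.

As a check, the Euler characteristic is 9 − 14 + 2 = -3, which agrees with 1 − 4 + 0 = -3.

H_0 = Z,  H_1 = Z^4,  H_2 = 0.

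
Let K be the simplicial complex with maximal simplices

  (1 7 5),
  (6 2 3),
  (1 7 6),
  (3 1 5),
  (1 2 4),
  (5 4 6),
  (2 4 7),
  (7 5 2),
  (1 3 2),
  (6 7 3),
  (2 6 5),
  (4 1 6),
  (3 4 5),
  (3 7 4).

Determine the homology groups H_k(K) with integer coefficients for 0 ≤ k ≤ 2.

K has 7 vertices, 21 edges, 14 triangles.
rank ∂_0 = 0, rank ∂_1 = 6 ⇒ b_0 = 7 − 0 − 6 = 1; all invariant factors of ∂_1 are 1 so no torsion. So H_0 ≅ Z.
rank ∂_1 = 6, rank ∂_2 = 13 ⇒ b_1 = 21 − 6 − 13 = 2; all invariant factors of ∂_2 are 1 so no torsion. So H_1 ≅ Z^2.
rank ∂_2 = 13, rank ∂_3 = 0 ⇒ b_2 = 14 − 13 − 0 = 1. So H_2 ≅ Z.

H_0 ≅ Z,  H_1 ≅ Z^2,  H_2 ≅ Z.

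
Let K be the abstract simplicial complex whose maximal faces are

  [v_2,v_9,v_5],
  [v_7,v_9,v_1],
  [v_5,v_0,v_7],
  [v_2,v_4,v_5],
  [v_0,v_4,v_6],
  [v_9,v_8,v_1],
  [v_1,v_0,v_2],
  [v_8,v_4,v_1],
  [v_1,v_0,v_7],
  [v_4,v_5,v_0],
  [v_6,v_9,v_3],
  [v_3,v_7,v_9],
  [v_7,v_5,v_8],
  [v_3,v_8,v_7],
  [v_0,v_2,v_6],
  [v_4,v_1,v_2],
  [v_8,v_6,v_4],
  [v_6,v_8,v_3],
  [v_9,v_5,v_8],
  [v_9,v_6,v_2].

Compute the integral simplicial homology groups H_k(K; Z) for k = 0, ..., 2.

H_0 = Z,  H_1 = Z ⊕ Z/2Z,  H_2 = 0.

K has 10 vertices, 30 edges, 20 triangles.
rank ∂_0 = 0, rank ∂_1 = 9 ⇒ b_0 = 10 − 0 − 9 = 1; all invariant factors of ∂_1 are 1 so no torsion. So H_0 ≅ Z.
rank ∂_1 = 9, rank ∂_2 = 20 ⇒ b_1 = 30 − 9 − 20 = 1; ∂_2 has invariant factor(s) [2] giving torsion. So H_1 ≅ Z ⊕ Z/2Z.
rank ∂_2 = 20, rank ∂_3 = 0 ⇒ b_2 = 20 − 20 − 0 = 0. So H_2 ≅ 0.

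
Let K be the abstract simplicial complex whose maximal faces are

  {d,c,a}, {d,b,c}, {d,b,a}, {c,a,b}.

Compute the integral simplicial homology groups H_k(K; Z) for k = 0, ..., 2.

Fix the vertex order a < b < c < d and write every simplex with vertices in increasing order. Then dim K = 2 and the simplices of K are:

  0-simplices (4): a, b, c, d
  1-simplices (6): ab, ac, ad, bc, bd, cd
  2-simplices (4): abc, abd, acd, bcd

Hence C_0 ≅ Z^4, C_1 ≅ Z^6, C_2 ≅ Z^4.

The boundary map ∂_1: C_1 → C_0 is given by ∂[p,q] = [q] − [p]. For instance
  ∂bd = d − b.
This gives a 4×6 integer matrix of rank 3; reducing to Smith normal form yields diagonal entries (1,1,1).

Boundary ∂_2: C_2 → C_1 acts by ∂[p,q,r] = [q,r] − [p,r] + [p,q]. For instance
  ∂abc = bc − ac + ab,
  ∂acd = cd − ad + ac.
The resulting 6×4 matrix has rank 3, and its Smith normal form has invariant factors (1,1,1).

Reading off H_k = ker ∂_k / im ∂_{k+1}:

  H_0: rank C_0 − rank ∂_1 = 4 − 3 = 1, and the invariant factors of ∂_1 are all 1, so H_0 ≅ Z.
  H_1: rank ker ∂_1 − rank ∂_2 = (6 − 3) − 3 = 0, and the invariant factors of ∂_2 are all 1, so H_1 ≅ 0.
  H_2: rank ker ∂_2 − rank ∂_3 = (4 − 3) − 0 = 1, and there is no ∂_3, so H_2 ≅ Z.

As a check, the Euler characteristic is 4 − 6 + 4 = 2, which agrees with 1 − 0 + 1 = 2.

H_0 ≅ Z,  H_1 = 0,  H_2 ≅ Z.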